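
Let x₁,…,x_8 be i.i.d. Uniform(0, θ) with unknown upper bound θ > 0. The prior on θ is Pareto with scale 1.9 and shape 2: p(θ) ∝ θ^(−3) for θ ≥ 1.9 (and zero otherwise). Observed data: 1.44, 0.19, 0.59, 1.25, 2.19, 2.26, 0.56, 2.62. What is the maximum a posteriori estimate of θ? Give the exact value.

θ̂_MAP = 2.62

The Uniform(0, θ) likelihood is θ^(−n) for θ ≥ max(xᵢ), zero otherwise. Here max(xᵢ) = 2.62.
Posterior ∝ θ^(−3) · θ^(−8) = θ^(−11) on θ ≥ max(1.9, 2.62) = 2.62.
This density is strictly decreasing in θ, so the posterior mode lies at the lower boundary of the support.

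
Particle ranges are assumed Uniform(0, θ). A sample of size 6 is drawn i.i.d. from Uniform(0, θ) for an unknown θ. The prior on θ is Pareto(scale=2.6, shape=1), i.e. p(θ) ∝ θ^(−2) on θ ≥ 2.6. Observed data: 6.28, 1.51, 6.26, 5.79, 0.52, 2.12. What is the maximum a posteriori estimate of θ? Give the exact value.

θ̂_MAP = 6.28

The Uniform(0, θ) likelihood is θ^(−n) for θ ≥ max(xᵢ), zero otherwise. Here max(xᵢ) = 6.28.
Posterior ∝ θ^(−2) · θ^(−6) = θ^(−8) on θ ≥ max(2.6, 6.28) = 6.28.
This density is strictly decreasing in θ, so the posterior mode lies at the lower boundary of the support.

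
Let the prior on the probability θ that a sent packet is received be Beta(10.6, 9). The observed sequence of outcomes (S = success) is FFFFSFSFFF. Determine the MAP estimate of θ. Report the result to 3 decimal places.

θ̂_MAP = 0.420

Prior: Beta(10.6, 9).
Data: 2 successes in 10 trials (from the sequence). The binomial likelihood contributes θ^2(1−θ)^8, so the posterior is Beta(10.6+2, 9+8) = Beta(12.6, 17).
For Beta(a, b) with a, b > 1 the mode is (a−1)/(a+b−2) = 11.6/27.6 ≈ 0.420.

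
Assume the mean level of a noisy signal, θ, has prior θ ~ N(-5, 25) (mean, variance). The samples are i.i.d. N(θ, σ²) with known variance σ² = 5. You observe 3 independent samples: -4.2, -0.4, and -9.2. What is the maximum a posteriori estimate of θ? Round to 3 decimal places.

θ̂_MAP = -4.625

n = 3; x̄ = ((-4.2) + (-0.4) + (-9.2))/3 = -13.8/3 = -4.6.
For a Normal prior and Normal likelihood with known variance, the posterior is Normal; its mode equals its mean, the precision-weighted average.
Prior precision 1/σ₀² = 1/25 = 0.04; data precision n/σ² = 3/5 = 0.6.
θ̂ = (0.04·(-5) + 0.6·(-4.6)) / (0.04 + 0.6) = (-2.96)/0.64 = -4.625.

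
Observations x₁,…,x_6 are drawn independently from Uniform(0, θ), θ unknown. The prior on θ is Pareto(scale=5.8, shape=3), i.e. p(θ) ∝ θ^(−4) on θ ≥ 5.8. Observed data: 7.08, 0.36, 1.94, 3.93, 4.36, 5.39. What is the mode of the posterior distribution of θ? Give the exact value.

The Uniform(0, θ) likelihood is θ^(−n) for θ ≥ max(xᵢ), zero otherwise. Here max(xᵢ) = 7.08.
Posterior ∝ θ^(−4) · θ^(−6) = θ^(−10) on θ ≥ max(5.8, 7.08) = 7.08.
This density is strictly decreasing in θ, so the posterior mode lies at the lower boundary of the support.

θ̂_MAP = 7.08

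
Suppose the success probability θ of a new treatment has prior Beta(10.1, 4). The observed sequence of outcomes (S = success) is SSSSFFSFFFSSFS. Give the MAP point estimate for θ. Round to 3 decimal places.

θ̂_MAP = 0.655

Prior: Beta(10.1, 4).
Data: 8 successes in 14 trials (from the sequence). The binomial likelihood contributes θ^8(1−θ)^6, so the posterior is Beta(10.1+8, 4+6) = Beta(18.1, 10).
For Beta(a, b) with a, b > 1 the mode is (a−1)/(a+b−2) = 17.1/26.1 ≈ 0.655.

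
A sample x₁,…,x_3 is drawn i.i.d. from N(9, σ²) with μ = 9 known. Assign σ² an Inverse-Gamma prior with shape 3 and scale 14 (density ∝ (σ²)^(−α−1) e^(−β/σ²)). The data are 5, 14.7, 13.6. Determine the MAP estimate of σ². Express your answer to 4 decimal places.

Sum of squared deviations about the known mean: SS = (5−9)² + (14.7−9)² + (13.6−9)² = 69.65.
The Normal likelihood contributes (σ²)^(−n/2) exp(−SS/(2σ²)), so the posterior is Inverse-Gamma(α + n/2, β + SS/2) = Inverse-Gamma(4.5, 48.825).
The mode of Inverse-Gamma(a, b) is b/(a+1) = 48.825/5.5 ≈ 8.8773.

σ̂²_MAP = 8.8773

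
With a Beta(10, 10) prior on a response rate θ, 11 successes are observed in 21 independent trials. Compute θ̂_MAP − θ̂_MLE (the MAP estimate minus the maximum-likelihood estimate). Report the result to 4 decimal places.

Posterior is Beta(21, 20); MAP = (21−1)/(41−2) = 20/39 ≈ 0.51282.
MLE ignores the prior: θ̂_MLE = k/n = 11/21 ≈ 0.52381.
Difference = 20/39 − 11/21 = -1/91 ≈ -0.0110.

MAP − MLE = -0.0110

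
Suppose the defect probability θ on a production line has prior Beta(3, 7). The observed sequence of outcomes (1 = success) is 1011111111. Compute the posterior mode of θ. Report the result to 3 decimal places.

θ̂_MAP = 0.611

Prior: Beta(3, 7).
Data: 9 successes in 10 trials (from the sequence). The binomial likelihood contributes θ^9(1−θ)^1, so the posterior is Beta(3+9, 7+1) = Beta(12, 8).
For Beta(a, b) with a, b > 1 the mode is (a−1)/(a+b−2) = 11/18 ≈ 0.611.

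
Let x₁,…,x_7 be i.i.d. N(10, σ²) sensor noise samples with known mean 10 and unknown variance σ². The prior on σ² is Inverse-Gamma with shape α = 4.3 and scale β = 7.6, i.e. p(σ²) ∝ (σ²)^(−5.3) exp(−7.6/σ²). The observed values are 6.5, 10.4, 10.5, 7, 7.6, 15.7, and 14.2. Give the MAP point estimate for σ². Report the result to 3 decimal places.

σ̂²_MAP = 5.270

Sum of squared deviations about the known mean: SS = (6.5−10)² + (10.4−10)² + (10.5−10)² + (7−10)² + (7.6−10)² + (15.7−10)² + (14.2−10)² = 77.55.
The Normal likelihood contributes (σ²)^(−n/2) exp(−SS/(2σ²)), so the posterior is Inverse-Gamma(α + n/2, β + SS/2) = Inverse-Gamma(7.8, 46.375).
The mode of Inverse-Gamma(a, b) is b/(a+1) = 46.375/8.8 ≈ 5.270.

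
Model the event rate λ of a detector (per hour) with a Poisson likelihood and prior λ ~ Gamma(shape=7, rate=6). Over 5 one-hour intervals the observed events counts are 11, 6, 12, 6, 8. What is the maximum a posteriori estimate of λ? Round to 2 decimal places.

Σxᵢ = 11+6+12+6+8 = 43, with n = 5.
Posterior ∝ λ^6e^(−6λ) · λ^43e^(−5λ) = λ^49e^(−11λ), i.e. Gamma(shape=50, rate=11).
The mode of a Gamma(a, b) with a ≥ 1 (shape–rate) is (a−1)/b = 49/11 ≈ 4.45.

λ̂_MAP = 4.45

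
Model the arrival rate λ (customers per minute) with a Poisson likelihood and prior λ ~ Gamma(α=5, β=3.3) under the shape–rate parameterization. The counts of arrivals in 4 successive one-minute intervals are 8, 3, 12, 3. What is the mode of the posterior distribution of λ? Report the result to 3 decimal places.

Σxᵢ = 8+3+12+3 = 26, with n = 4.
Posterior ∝ λ^4e^(−3.3λ) · λ^26e^(−4λ) = λ^30e^(−7.3λ), i.e. Gamma(shape=31, rate=7.3).
The mode of a Gamma(a, b) with a ≥ 1 (shape–rate) is (a−1)/b = 30/7.3 ≈ 4.110.

λ̂_MAP = 4.110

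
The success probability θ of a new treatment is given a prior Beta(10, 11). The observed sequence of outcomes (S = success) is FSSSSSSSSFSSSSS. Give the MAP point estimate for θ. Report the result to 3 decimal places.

θ̂_MAP = 0.647

Prior: Beta(10, 11).
Data: 13 successes in 15 trials (from the sequence). The binomial likelihood contributes θ^13(1−θ)^2, so the posterior is Beta(10+13, 11+2) = Beta(23, 13).
For Beta(a, b) with a, b > 1 the mode is (a−1)/(a+b−2) = 22/34 ≈ 0.647.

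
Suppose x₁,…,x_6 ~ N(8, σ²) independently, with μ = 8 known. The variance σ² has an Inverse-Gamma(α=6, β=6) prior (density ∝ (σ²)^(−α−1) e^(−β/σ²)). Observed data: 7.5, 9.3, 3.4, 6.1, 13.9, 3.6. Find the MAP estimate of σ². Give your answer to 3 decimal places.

σ̂²_MAP = 4.644

Sum of squared deviations about the known mean: SS = (7.5−8)² + (9.3−8)² + (3.4−8)² + (6.1−8)² + (13.9−8)² + (3.6−8)² = 80.88.
The Normal likelihood contributes (σ²)^(−n/2) exp(−SS/(2σ²)), so the posterior is Inverse-Gamma(α + n/2, β + SS/2) = Inverse-Gamma(9, 46.44).
The mode of Inverse-Gamma(a, b) is b/(a+1) = 46.44/10 ≈ 4.644.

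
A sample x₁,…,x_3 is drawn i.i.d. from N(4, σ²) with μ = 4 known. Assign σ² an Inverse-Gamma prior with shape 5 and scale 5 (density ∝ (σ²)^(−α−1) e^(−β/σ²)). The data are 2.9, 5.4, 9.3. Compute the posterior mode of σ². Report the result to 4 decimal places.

σ̂²_MAP = 2.7507

Sum of squared deviations about the known mean: SS = (2.9−4)² + (5.4−4)² + (9.3−4)² = 31.26.
The Normal likelihood contributes (σ²)^(−n/2) exp(−SS/(2σ²)), so the posterior is Inverse-Gamma(α + n/2, β + SS/2) = Inverse-Gamma(6.5, 20.63).
The mode of Inverse-Gamma(a, b) is b/(a+1) = 20.63/7.5 ≈ 2.7507.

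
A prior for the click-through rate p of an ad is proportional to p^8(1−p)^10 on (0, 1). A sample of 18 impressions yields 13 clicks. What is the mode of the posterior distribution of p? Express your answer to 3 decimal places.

The prior density ∝ p^8(1−p)^10 is the kernel of Beta(9, 11).
Data: 13 successes in 18 trials. The binomial likelihood contributes p^13(1−p)^5, so the posterior is Beta(9+13, 11+5) = Beta(22, 16).
For Beta(a, b) with a, b > 1 the mode is (a−1)/(a+b−2) = 21/36 ≈ 0.583.

p̂_MAP = 0.583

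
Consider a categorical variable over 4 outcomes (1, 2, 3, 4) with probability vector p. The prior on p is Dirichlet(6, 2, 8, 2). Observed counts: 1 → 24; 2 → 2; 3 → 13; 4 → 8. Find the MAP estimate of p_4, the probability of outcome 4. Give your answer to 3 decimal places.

The posterior is Dirichlet(αᵢ + nᵢ) = Dirichlet(30, 4, 21, 10).
For a Dirichlet(a₁,…,a_K) with all aᵢ > 1, the mode has j-th component (aⱼ − 1)/(Σaᵢ − K).
Here Σaᵢ = 65 and K = 4, so p_4 = (10 − 1)/(65 − 4) = 9/61 ≈ 0.148.

MAP estimate: 0.148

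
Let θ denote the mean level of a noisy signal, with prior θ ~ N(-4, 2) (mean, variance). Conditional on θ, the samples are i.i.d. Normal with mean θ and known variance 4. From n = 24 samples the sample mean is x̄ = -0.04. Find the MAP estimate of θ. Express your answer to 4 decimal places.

θ̂_MAP = -0.3446

n = 24, x̄ = -0.04.
For a Normal prior and Normal likelihood with known variance, the posterior is Normal; its mode equals its mean, the precision-weighted average.
Prior precision 1/σ₀² = 1/2 = 0.5; data precision n/σ² = 24/4 = 6.
θ̂ = (0.5·(-4) + 6·(-0.04)) / (0.5 + 6) = (-2.24)/6.5 = -112/325 ≈ -0.3446.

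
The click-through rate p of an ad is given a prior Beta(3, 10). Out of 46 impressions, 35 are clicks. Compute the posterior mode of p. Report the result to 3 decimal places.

Prior: Beta(3, 10).
Data: 35 successes in 46 trials. The binomial likelihood contributes p^35(1−p)^11, so the posterior is Beta(3+35, 10+11) = Beta(38, 21).
For Beta(a, b) with a, b > 1 the mode is (a−1)/(a+b−2) = 37/57 ≈ 0.649.

p̂_MAP = 0.649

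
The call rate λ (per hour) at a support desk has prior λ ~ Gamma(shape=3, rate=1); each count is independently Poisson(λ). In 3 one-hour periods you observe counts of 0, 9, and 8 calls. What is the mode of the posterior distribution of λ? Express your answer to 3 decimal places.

λ̂_MAP = 4.750

Σxᵢ = 0+9+8 = 17, with n = 3.
Posterior ∝ λ^2e^(−1λ) · λ^17e^(−3λ) = λ^19e^(−4λ), i.e. Gamma(shape=20, rate=4).
The mode of a Gamma(a, b) with a ≥ 1 (shape–rate) is (a−1)/b = 19/4 ≈ 4.750.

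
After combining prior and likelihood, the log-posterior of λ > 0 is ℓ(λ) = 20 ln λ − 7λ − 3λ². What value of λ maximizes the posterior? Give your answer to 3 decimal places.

ℓ'(λ) = 20/λ − 7 − 6λ. Setting this to zero and multiplying by λ: 6λ² + 7λ − 20 = 0.
λ = (−7 + √(7² + 4·6·20)) / (2·6) = (−7 + √529) / 12 = (−7 + 23)/12 = 4/3.
ℓ''(λ) = −20/λ² − 6 < 0, confirming a maximum.

λ̂_MAP = 1.333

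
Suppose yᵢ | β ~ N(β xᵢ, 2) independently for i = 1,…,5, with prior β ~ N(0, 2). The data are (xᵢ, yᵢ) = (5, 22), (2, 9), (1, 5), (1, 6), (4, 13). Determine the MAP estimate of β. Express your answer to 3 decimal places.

β̂_MAP = 3.979

log p(β | y) = −Σ(yᵢ − βxᵢ)²/(2·2) − β²/(2·2) + const.
Setting the derivative to zero: Σxᵢ(yᵢ − βxᵢ)/2 − β/2 = 0, so β = Σxᵢyᵢ / (Σxᵢ² + σ²/τ²).
Σxᵢyᵢ = 5·22 + 2·9 + 1·5 + 1·6 + 4·13 = 191; Σxᵢ² = 47; σ²/τ² = 1.
β̂_MAP = 191 / (47 + 1) = 191/48 ≈ 3.979.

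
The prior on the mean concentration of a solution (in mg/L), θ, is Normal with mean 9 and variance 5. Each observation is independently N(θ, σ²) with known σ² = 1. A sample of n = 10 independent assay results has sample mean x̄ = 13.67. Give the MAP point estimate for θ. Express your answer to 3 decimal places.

θ̂_MAP = 13.578

n = 10, x̄ = 13.67.
For a Normal prior and Normal likelihood with known variance, the posterior is Normal; its mode equals its mean, the precision-weighted average.
Prior precision 1/σ₀² = 1/5 = 0.2; data precision n/σ² = 10/1 = 10.
θ̂ = (0.2·9 + 10·13.67) / (0.2 + 10) = 138.5/10.2 = 1385/102 ≈ 13.578.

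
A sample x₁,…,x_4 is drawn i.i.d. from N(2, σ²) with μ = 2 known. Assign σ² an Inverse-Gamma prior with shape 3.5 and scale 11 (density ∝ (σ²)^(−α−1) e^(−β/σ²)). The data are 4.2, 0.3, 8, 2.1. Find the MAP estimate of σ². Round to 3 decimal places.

Sum of squared deviations about the known mean: SS = (4.2−2)² + (0.3−2)² + (8−2)² + (2.1−2)² = 43.74.
The Normal likelihood contributes (σ²)^(−n/2) exp(−SS/(2σ²)), so the posterior is Inverse-Gamma(α + n/2, β + SS/2) = Inverse-Gamma(5.5, 32.87).
The mode of Inverse-Gamma(a, b) is b/(a+1) = 32.87/6.5 ≈ 5.057.

σ̂²_MAP = 5.057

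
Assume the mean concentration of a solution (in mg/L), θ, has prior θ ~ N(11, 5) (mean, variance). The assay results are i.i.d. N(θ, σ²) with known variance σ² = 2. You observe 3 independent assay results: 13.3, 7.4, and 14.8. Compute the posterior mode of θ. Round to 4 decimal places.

n = 3; x̄ = (13.3 + 7.4 + 14.8)/3 = 35.5/3 = 71/6 ≈ 11.8333.
For a Normal prior and Normal likelihood with known variance, the posterior is Normal; its mode equals its mean, the precision-weighted average.
Prior precision 1/σ₀² = 1/5 = 0.2; data precision n/σ² = 3/2 = 1.5.
θ̂ = (0.2·11 + 1.5·(71/6)) / (0.2 + 1.5) = 19.95/1.7 = 399/34 ≈ 11.7353.

θ̂_MAP = 11.7353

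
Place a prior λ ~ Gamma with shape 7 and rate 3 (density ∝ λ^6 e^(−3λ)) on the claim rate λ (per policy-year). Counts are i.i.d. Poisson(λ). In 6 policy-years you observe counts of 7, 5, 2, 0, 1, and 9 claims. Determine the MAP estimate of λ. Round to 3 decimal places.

λ̂_MAP = 3.333

Σxᵢ = 7+5+2+0+1+9 = 24, with n = 6.
Posterior ∝ λ^6e^(−3λ) · λ^24e^(−6λ) = λ^30e^(−9λ), i.e. Gamma(shape=31, rate=9).
The mode of a Gamma(a, b) with a ≥ 1 (shape–rate) is (a−1)/b = 30/9 ≈ 3.333.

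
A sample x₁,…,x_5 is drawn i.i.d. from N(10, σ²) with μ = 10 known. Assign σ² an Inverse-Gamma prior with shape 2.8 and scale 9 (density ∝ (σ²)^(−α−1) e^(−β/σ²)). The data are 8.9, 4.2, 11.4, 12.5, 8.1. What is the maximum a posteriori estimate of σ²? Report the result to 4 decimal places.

Sum of squared deviations about the known mean: SS = (8.9−10)² + (4.2−10)² + (11.4−10)² + (12.5−10)² + (8.1−10)² = 46.67.
The Normal likelihood contributes (σ²)^(−n/2) exp(−SS/(2σ²)), so the posterior is Inverse-Gamma(α + n/2, β + SS/2) = Inverse-Gamma(5.3, 32.335).
The mode of Inverse-Gamma(a, b) is b/(a+1) = 32.335/6.3 ≈ 5.1325.

σ̂²_MAP = 5.1325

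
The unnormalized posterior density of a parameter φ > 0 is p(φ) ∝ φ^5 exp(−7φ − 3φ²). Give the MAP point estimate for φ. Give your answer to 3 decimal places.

φ̂_MAP = 0.500

ℓ'(φ) = 5/φ − 7 − 6φ. Setting this to zero and multiplying by φ: 6φ² + 7φ − 5 = 0.
φ = (−7 + √(7² + 4·6·5)) / (2·6) = (−7 + √169) / 12 = (−7 + 13)/12 = 1/2.
ℓ''(φ) = −5/φ² − 6 < 0, confirming a maximum.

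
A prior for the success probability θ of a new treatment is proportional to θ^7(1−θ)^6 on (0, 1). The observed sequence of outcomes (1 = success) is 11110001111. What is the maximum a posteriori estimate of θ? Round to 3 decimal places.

θ̂_MAP = 0.625

The prior density ∝ θ^7(1−θ)^6 is the kernel of Beta(8, 7).
Data: 8 successes in 11 trials (from the sequence). The binomial likelihood contributes θ^8(1−θ)^3, so the posterior is Beta(8+8, 7+3) = Beta(16, 10).
For Beta(a, b) with a, b > 1 the mode is (a−1)/(a+b−2) = 15/24 ≈ 0.625.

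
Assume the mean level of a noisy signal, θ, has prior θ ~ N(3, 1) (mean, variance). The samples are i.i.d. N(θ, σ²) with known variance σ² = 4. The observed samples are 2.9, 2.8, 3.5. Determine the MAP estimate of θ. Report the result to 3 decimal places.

n = 3; x̄ = (2.9 + 2.8 + 3.5)/3 = 9.2/3 = 46/15 ≈ 3.0667.
For a Normal prior and Normal likelihood with known variance, the posterior is Normal; its mode equals its mean, the precision-weighted average.
Prior precision 1/σ₀² = 1/1 = 1; data precision n/σ² = 3/4 = 0.75.
θ̂ = (1·3 + 0.75·(46/15)) / (1 + 0.75) = 5.3/1.75 = 106/35 ≈ 3.029.

θ̂_MAP = 3.029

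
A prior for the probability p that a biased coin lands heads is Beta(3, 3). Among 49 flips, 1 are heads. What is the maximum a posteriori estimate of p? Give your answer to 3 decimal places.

p̂_MAP = 0.057

Prior: Beta(3, 3).
Data: 1 success in 49 trials. The binomial likelihood contributes p(1−p)^48, so the posterior is Beta(3+1, 3+48) = Beta(4, 51).
For Beta(a, b) with a, b > 1 the mode is (a−1)/(a+b−2) = 3/53 ≈ 0.057.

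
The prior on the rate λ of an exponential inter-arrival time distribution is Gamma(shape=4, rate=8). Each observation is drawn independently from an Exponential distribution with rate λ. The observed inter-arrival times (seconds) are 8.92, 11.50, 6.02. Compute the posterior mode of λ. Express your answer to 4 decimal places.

The Exponential(rate=λ) likelihood is ∝ λ^n e^(−λΣtᵢ). Here n = 3 and Σtᵢ = 8.92 + 11.50 + 6.02 = 26.44.
Posterior ∝ λ^3e^(−8λ) · λ^3e^(−26.44λ) = λ^6e^(−34.44λ), i.e. Gamma(7, 34.44).
Mode = (a−1)/b = 6/34.44 ≈ 0.1742.

λ̂_MAP = 0.1742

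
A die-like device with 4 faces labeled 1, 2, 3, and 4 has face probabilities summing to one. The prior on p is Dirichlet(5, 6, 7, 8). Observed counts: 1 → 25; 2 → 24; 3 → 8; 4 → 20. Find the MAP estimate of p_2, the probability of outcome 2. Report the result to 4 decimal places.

The posterior is Dirichlet(αᵢ + nᵢ) = Dirichlet(30, 30, 15, 28).
For a Dirichlet(a₁,…,a_K) with all aᵢ > 1, the mode has j-th component (aⱼ − 1)/(Σaᵢ − K).
Here Σaᵢ = 103 and K = 4, so p_2 = (30 − 1)/(103 − 4) = 29/99 ≈ 0.2929.

MAP estimate: 0.2929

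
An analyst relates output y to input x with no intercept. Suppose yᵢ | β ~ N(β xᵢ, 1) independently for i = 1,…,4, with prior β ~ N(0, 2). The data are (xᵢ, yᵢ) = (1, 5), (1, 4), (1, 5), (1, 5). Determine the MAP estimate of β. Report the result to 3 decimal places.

log p(β | y) = −Σ(yᵢ − βxᵢ)²/(2·1) − β²/(2·2) + const.
Setting the derivative to zero: Σxᵢ(yᵢ − βxᵢ)/1 − β/2 = 0, so β = Σxᵢyᵢ / (Σxᵢ² + σ²/τ²).
Σxᵢyᵢ = 1·5 + 1·4 + 1·5 + 1·5 = 19; Σxᵢ² = 4; σ²/τ² = 0.5.
β̂_MAP = 19 / (4 + 0.5) = 19/4.5 ≈ 4.222.

β̂_MAP = 4.222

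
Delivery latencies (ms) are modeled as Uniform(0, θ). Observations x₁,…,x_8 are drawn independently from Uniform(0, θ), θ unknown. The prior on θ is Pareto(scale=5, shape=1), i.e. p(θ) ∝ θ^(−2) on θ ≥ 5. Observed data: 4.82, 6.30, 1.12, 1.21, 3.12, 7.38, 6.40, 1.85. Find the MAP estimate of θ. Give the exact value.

The Uniform(0, θ) likelihood is θ^(−n) for θ ≥ max(xᵢ), zero otherwise. Here max(xᵢ) = 7.38.
Posterior ∝ θ^(−2) · θ^(−8) = θ^(−10) on θ ≥ max(5, 7.38) = 7.38.
This density is strictly decreasing in θ, so the posterior mode lies at the lower boundary of the support.

θ̂_MAP = 7.38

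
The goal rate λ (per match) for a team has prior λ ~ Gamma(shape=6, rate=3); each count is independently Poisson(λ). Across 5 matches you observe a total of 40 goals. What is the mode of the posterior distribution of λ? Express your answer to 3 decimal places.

Σxᵢ = 40, n = 5.
Posterior ∝ λ^5e^(−3λ) · λ^40e^(−5λ) = λ^45e^(−8λ), i.e. Gamma(shape=46, rate=8).
The mode of a Gamma(a, b) with a ≥ 1 (shape–rate) is (a−1)/b = 45/8 ≈ 5.625.

λ̂_MAP = 5.625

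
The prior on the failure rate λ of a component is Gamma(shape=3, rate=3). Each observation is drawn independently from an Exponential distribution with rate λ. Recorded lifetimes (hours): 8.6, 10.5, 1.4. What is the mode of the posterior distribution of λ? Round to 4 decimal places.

λ̂_MAP = 0.2128

The Exponential(rate=λ) likelihood is ∝ λ^n e^(−λΣtᵢ). Here n = 3 and Σtᵢ = 8.6 + 10.5 + 1.4 = 20.5.
Posterior ∝ λ^2e^(−3λ) · λ^3e^(−20.5λ) = λ^5e^(−23.5λ), i.e. Gamma(6, 23.5).
Mode = (a−1)/b = 5/23.5 ≈ 0.2128.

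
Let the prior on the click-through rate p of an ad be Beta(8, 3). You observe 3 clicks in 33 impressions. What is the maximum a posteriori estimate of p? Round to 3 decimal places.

Prior: Beta(8, 3).
Data: 3 successes in 33 trials. The binomial likelihood contributes p^3(1−p)^30, so the posterior is Beta(8+3, 3+30) = Beta(11, 33).
For Beta(a, b) with a, b > 1 the mode is (a−1)/(a+b−2) = 10/42 ≈ 0.238.

p̂_MAP = 0.238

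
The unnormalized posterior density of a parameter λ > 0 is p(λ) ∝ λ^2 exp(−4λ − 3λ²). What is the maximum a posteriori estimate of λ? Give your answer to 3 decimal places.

ℓ'(λ) = 2/λ − 4 − 6λ. Setting this to zero and multiplying by λ: 6λ² + 4λ − 2 = 0.
λ = (−4 + √(4² + 4·6·2)) / (2·6) = (−4 + √64) / 12 = (−4 + 8)/12 = 1/3.
ℓ''(λ) = −2/λ² − 6 < 0, confirming a maximum.

λ̂_MAP = 0.333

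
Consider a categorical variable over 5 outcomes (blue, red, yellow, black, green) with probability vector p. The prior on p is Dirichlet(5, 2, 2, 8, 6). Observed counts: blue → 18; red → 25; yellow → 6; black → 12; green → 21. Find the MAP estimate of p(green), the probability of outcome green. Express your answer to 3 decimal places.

MAP estimate of p(green) = 0.260

The posterior is Dirichlet(αᵢ + nᵢ) = Dirichlet(23, 27, 8, 20, 27).
For a Dirichlet(a₁,…,a_K) with all aᵢ > 1, the mode has j-th component (aⱼ − 1)/(Σaᵢ − K).
Here Σaᵢ = 105 and K = 5, so p(green) = (27 − 1)/(105 − 5) = 26/100 ≈ 0.260.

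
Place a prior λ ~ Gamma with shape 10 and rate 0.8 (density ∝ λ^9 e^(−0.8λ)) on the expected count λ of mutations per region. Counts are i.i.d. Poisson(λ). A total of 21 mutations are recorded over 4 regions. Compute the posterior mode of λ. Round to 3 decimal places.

Σxᵢ = 21, n = 4.
Posterior ∝ λ^9e^(−0.8λ) · λ^21e^(−4λ) = λ^30e^(−4.8λ), i.e. Gamma(shape=31, rate=4.8).
The mode of a Gamma(a, b) with a ≥ 1 (shape–rate) is (a−1)/b = 30/4.8 ≈ 6.250.

λ̂_MAP = 6.250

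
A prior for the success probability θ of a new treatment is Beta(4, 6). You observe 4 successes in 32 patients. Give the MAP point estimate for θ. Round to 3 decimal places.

θ̂_MAP = 0.175

Prior: Beta(4, 6).
Data: 4 successes in 32 trials. The binomial likelihood contributes θ^4(1−θ)^28, so the posterior is Beta(4+4, 6+28) = Beta(8, 34).
For Beta(a, b) with a, b > 1 the mode is (a−1)/(a+b−2) = 7/40 ≈ 0.175.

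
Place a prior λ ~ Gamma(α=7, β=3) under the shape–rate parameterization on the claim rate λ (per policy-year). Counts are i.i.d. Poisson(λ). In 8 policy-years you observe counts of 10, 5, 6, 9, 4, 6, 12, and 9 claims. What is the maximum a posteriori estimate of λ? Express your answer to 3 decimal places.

Σxᵢ = 10+5+6+9+4+6+12+9 = 61, with n = 8.
Posterior ∝ λ^6e^(−3λ) · λ^61e^(−8λ) = λ^67e^(−11λ), i.e. Gamma(shape=68, rate=11).
The mode of a Gamma(a, b) with a ≥ 1 (shape–rate) is (a−1)/b = 67/11 ≈ 6.091.

λ̂_MAP = 6.091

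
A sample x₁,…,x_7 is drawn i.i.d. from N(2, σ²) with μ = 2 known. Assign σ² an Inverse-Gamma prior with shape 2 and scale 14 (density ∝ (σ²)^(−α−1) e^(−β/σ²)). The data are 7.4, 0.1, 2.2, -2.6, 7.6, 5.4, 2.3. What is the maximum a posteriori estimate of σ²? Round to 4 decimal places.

σ̂²_MAP = 9.6138

Sum of squared deviations about the known mean: SS = (7.4−2)² + (0.1−2)² + (2.2−2)² + (-2.6−2)² + (7.6−2)² + (5.4−2)² + (2.3−2)² = 96.98.
The Normal likelihood contributes (σ²)^(−n/2) exp(−SS/(2σ²)), so the posterior is Inverse-Gamma(α + n/2, β + SS/2) = Inverse-Gamma(5.5, 62.49).
The mode of Inverse-Gamma(a, b) is b/(a+1) = 62.49/6.5 ≈ 9.6138.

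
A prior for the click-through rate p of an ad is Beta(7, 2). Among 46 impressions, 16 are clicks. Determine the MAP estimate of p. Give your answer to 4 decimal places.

Prior: Beta(7, 2).
Data: 16 successes in 46 trials. The binomial likelihood contributes p^16(1−p)^30, so the posterior is Beta(7+16, 2+30) = Beta(23, 32).
For Beta(a, b) with a, b > 1 the mode is (a−1)/(a+b−2) = 22/53 ≈ 0.4151.

p̂_MAP = 0.4151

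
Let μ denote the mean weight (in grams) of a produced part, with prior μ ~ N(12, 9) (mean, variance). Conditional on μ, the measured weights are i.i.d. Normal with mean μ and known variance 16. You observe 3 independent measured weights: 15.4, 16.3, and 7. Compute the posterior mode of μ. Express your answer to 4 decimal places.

n = 3; x̄ = (15.4 + 16.3 + 7)/3 = 38.7/3 = 12.9.
For a Normal prior and Normal likelihood with known variance, the posterior is Normal; its mode equals its mean, the precision-weighted average.
Prior precision 1/σ₀² = 1/9; data precision n/σ² = 3/16 = 0.1875.
μ̂ = ((1/9)·12 + 0.1875·12.9) / (1/9 + 0.1875) = (1801/480)/(43/144) = 5403/430 ≈ 12.5651.

μ̂_MAP = 12.5651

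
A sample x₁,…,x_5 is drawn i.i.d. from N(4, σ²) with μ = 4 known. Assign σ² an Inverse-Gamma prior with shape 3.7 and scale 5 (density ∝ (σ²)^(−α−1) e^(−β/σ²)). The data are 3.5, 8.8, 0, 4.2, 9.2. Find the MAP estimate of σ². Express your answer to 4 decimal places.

σ̂²_MAP = 5.3035

Sum of squared deviations about the known mean: SS = (3.5−4)² + (8.8−4)² + (0−4)² + (4.2−4)² + (9.2−4)² = 66.37.
The Normal likelihood contributes (σ²)^(−n/2) exp(−SS/(2σ²)), so the posterior is Inverse-Gamma(α + n/2, β + SS/2) = Inverse-Gamma(6.2, 38.185).
The mode of Inverse-Gamma(a, b) is b/(a+1) = 38.185/7.2 ≈ 5.3035.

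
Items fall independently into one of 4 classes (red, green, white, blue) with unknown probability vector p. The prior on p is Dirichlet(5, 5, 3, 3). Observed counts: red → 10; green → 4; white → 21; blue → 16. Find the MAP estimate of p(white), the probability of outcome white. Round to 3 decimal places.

The posterior is Dirichlet(αᵢ + nᵢ) = Dirichlet(15, 9, 24, 19).
For a Dirichlet(a₁,…,a_K) with all aᵢ > 1, the mode has j-th component (aⱼ − 1)/(Σaᵢ − K).
Here Σaᵢ = 67 and K = 4, so p(white) = (24 − 1)/(67 − 4) = 23/63 ≈ 0.365.

MAP estimate of p(white) = 0.365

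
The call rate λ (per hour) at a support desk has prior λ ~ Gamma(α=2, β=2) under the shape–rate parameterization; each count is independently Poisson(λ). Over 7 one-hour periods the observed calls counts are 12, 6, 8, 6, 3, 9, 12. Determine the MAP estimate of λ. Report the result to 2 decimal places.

λ̂_MAP = 6.33

Σxᵢ = 12+6+8+6+3+9+12 = 56, with n = 7.
Posterior ∝ λe^(−2λ) · λ^56e^(−7λ) = λ^57e^(−9λ), i.e. Gamma(shape=58, rate=9).
The mode of a Gamma(a, b) with a ≥ 1 (shape–rate) is (a−1)/b = 57/9 ≈ 6.33.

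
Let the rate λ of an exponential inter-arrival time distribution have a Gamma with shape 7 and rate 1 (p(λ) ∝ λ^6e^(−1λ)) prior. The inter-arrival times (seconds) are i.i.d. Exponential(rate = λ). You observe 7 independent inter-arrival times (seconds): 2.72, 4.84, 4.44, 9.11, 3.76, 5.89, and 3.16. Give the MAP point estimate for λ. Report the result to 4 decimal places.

λ̂_MAP = 0.3723

The Exponential(rate=λ) likelihood is ∝ λ^n e^(−λΣtᵢ). Here n = 7 and Σtᵢ = 2.72 + 4.84 + 4.44 + 9.11 + 3.76 + 5.89 + 3.16 = 33.92.
Posterior ∝ λ^6e^(−1λ) · λ^7e^(−33.92λ) = λ^13e^(−34.92λ), i.e. Gamma(14, 34.92).
Mode = (a−1)/b = 13/34.92 ≈ 0.3723.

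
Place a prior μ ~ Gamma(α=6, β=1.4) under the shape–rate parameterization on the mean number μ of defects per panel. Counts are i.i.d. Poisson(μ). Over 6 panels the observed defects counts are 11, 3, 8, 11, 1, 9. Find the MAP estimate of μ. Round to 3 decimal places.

μ̂_MAP = 6.486

Σxᵢ = 11+3+8+11+1+9 = 43, with n = 6.
Posterior ∝ μ^5e^(−1.4μ) · μ^43e^(−6μ) = μ^48e^(−7.4μ), i.e. Gamma(shape=49, rate=7.4).
The mode of a Gamma(a, b) with a ≥ 1 (shape–rate) is (a−1)/b = 48/7.4 ≈ 6.486.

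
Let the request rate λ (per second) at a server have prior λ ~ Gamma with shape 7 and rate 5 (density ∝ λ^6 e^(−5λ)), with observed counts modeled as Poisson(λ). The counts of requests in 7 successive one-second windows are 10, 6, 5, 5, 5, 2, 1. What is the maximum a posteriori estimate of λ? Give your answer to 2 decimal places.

λ̂_MAP = 3.33

Σxᵢ = 10+6+5+5+5+2+1 = 34, with n = 7.
Posterior ∝ λ^6e^(−5λ) · λ^34e^(−7λ) = λ^40e^(−12λ), i.e. Gamma(shape=41, rate=12).
The mode of a Gamma(a, b) with a ≥ 1 (shape–rate) is (a−1)/b = 40/12 ≈ 3.33.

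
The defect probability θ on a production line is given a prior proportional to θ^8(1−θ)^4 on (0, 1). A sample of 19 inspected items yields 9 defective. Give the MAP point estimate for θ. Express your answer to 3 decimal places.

The prior density ∝ θ^8(1−θ)^4 is the kernel of Beta(9, 5).
Data: 9 successes in 19 trials. The binomial likelihood contributes θ^9(1−θ)^10, so the posterior is Beta(9+9, 5+10) = Beta(18, 15).
For Beta(a, b) with a, b > 1 the mode is (a−1)/(a+b−2) = 17/31 ≈ 0.548.

θ̂_MAP = 0.548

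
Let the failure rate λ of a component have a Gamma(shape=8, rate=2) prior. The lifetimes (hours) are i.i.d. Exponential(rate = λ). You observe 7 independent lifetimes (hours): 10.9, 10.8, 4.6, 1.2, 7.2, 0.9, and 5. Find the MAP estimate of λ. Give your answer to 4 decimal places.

The Exponential(rate=λ) likelihood is ∝ λ^n e^(−λΣtᵢ). Here n = 7 and Σtᵢ = 10.9 + 10.8 + 4.6 + 1.2 + 7.2 + 0.9 + 5 = 40.6.
Posterior ∝ λ^7e^(−2λ) · λ^7e^(−40.6λ) = λ^14e^(−42.6λ), i.e. Gamma(15, 42.6).
Mode = (a−1)/b = 14/42.6 ≈ 0.3286.

λ̂_MAP = 0.3286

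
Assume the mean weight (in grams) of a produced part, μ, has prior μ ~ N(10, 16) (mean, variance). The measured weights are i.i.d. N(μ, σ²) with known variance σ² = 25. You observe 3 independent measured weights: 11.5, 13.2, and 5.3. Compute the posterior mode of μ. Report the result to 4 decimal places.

n = 3; x̄ = (11.5 + 13.2 + 5.3)/3 = 30/3 = 10.
For a Normal prior and Normal likelihood with known variance, the posterior is Normal; its mode equals its mean, the precision-weighted average.
Prior precision 1/σ₀² = 1/16 = 0.0625; data precision n/σ² = 3/25 = 0.12.
μ̂ = (0.0625·10 + 0.12·10) / (0.0625 + 0.12) = 1.825/0.1825 = 10.0000.

μ̂_MAP = 10.0000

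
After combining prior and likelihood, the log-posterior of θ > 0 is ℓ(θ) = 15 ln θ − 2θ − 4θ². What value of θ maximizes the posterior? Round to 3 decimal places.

θ̂_MAP = 1.250

ℓ'(θ) = 15/θ − 2 − 8θ. Setting this to zero and multiplying by θ: 8θ² + 2θ − 15 = 0.
θ = (−2 + √(2² + 4·8·15)) / (2·8) = (−2 + √484) / 16 = (−2 + 22)/16 = 5/4.
ℓ''(θ) = −15/θ² − 8 < 0, confirming a maximum.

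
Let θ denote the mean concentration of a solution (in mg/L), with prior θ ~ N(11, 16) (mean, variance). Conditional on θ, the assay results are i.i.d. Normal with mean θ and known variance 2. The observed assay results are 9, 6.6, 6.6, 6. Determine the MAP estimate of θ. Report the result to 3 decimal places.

n = 4; x̄ = (9 + 6.6 + 6.6 + 6)/4 = 28.2/4 = 7.05.
For a Normal prior and Normal likelihood with known variance, the posterior is Normal; its mode equals its mean, the precision-weighted average.
Prior precision 1/σ₀² = 1/16 = 0.0625; data precision n/σ² = 4/2 = 2.
θ̂ = (0.0625·11 + 2·7.05) / (0.0625 + 2) = 14.7875/2.0625 = 1183/165 ≈ 7.170.

θ̂_MAP = 7.170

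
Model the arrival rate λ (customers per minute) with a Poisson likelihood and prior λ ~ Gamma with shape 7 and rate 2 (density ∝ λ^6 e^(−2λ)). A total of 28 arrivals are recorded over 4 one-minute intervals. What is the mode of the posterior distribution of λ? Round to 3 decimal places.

λ̂_MAP = 5.667

Σxᵢ = 28, n = 4.
Posterior ∝ λ^6e^(−2λ) · λ^28e^(−4λ) = λ^34e^(−6λ), i.e. Gamma(shape=35, rate=6).
The mode of a Gamma(a, b) with a ≥ 1 (shape–rate) is (a−1)/b = 34/6 ≈ 5.667.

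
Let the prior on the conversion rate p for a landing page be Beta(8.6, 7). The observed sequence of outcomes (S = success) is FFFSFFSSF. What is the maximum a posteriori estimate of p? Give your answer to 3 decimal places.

Prior: Beta(8.6, 7).
Data: 3 successes in 9 trials (from the sequence). The binomial likelihood contributes p^3(1−p)^6, so the posterior is Beta(8.6+3, 7+6) = Beta(11.6, 13).
For Beta(a, b) with a, b > 1 the mode is (a−1)/(a+b−2) = 10.6/22.6 ≈ 0.469.

p̂_MAP = 0.469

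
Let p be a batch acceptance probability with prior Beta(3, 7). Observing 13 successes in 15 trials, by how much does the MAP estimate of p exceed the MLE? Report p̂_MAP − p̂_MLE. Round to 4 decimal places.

MAP − MLE = -0.2145

Posterior is Beta(16, 9); MAP = (16−1)/(25−2) = 15/23 ≈ 0.65217.
MLE ignores the prior: p̂_MLE = k/n = 13/15 ≈ 0.86667.
Difference = 15/23 − 13/15 = -74/345 ≈ -0.2145.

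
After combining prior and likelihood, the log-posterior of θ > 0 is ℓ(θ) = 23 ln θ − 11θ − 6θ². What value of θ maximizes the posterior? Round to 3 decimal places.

θ̂_MAP = 1.000

ℓ'(θ) = 23/θ − 11 − 12θ. Setting this to zero and multiplying by θ: 12θ² + 11θ − 23 = 0.
θ = (−11 + √(11² + 4·12·23)) / (2·12) = (−11 + √1225) / 24 = (−11 + 35)/24 = 1.
ℓ''(θ) = −23/θ² − 12 < 0, confirming a maximum.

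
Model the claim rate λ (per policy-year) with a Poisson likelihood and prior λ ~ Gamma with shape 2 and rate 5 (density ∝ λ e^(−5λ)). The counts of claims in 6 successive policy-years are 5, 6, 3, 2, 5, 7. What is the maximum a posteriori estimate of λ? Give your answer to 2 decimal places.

λ̂_MAP = 2.64

Σxᵢ = 5+6+3+2+5+7 = 28, with n = 6.
Posterior ∝ λe^(−5λ) · λ^28e^(−6λ) = λ^29e^(−11λ), i.e. Gamma(shape=30, rate=11).
The mode of a Gamma(a, b) with a ≥ 1 (shape–rate) is (a−1)/b = 29/11 ≈ 2.64.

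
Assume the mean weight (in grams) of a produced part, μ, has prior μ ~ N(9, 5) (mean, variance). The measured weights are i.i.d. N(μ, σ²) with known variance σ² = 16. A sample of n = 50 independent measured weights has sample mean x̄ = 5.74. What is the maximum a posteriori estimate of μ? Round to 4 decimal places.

n = 50, x̄ = 5.74.
For a Normal prior and Normal likelihood with known variance, the posterior is Normal; its mode equals its mean, the precision-weighted average.
Prior precision 1/σ₀² = 1/5 = 0.2; data precision n/σ² = 50/16 = 3.125.
μ̂ = (0.2·9 + 3.125·5.74) / (0.2 + 3.125) = 19.7375/3.325 = 1579/266 ≈ 5.9361.

μ̂_MAP = 5.9361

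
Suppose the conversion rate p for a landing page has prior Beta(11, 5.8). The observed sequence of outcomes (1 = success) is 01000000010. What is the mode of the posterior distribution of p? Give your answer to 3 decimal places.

Prior: Beta(11, 5.8).
Data: 2 successes in 11 trials (from the sequence). The binomial likelihood contributes p^2(1−p)^9, so the posterior is Beta(11+2, 5.8+9) = Beta(13, 14.8).
For Beta(a, b) with a, b > 1 the mode is (a−1)/(a+b−2) = 12/25.8 ≈ 0.465.

p̂_MAP = 0.465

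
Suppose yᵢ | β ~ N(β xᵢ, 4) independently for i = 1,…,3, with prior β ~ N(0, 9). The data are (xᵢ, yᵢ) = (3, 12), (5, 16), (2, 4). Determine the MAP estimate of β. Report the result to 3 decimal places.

log p(β | y) = −Σ(yᵢ − βxᵢ)²/(2·4) − β²/(2·9) + const.
Setting the derivative to zero: Σxᵢ(yᵢ − βxᵢ)/4 − β/9 = 0, so β = Σxᵢyᵢ / (Σxᵢ² + σ²/τ²).
Σxᵢyᵢ = 3·12 + 5·16 + 2·4 = 124; Σxᵢ² = 38; σ²/τ² = 4/9.
β̂_MAP = 124 / (38 + 4/9) = 124/(346/9) = 558/173 ≈ 3.225.

β̂_MAP = 3.225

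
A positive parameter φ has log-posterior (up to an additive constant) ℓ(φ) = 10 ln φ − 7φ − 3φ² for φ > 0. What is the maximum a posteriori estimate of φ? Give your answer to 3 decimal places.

φ̂_MAP = 0.833

ℓ'(φ) = 10/φ − 7 − 6φ. Setting this to zero and multiplying by φ: 6φ² + 7φ − 10 = 0.
φ = (−7 + √(7² + 4·6·10)) / (2·6) = (−7 + √289) / 12 = (−7 + 17)/12 = 5/6.
ℓ''(φ) = −10/φ² − 6 < 0, confirming a maximum.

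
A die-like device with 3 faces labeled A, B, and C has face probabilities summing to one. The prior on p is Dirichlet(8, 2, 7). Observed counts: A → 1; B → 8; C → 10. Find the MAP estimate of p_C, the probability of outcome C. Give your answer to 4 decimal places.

The posterior is Dirichlet(αᵢ + nᵢ) = Dirichlet(9, 10, 17).
For a Dirichlet(a₁,…,a_K) with all aᵢ > 1, the mode has j-th component (aⱼ − 1)/(Σaᵢ − K).
Here Σaᵢ = 36 and K = 3, so p_C = (17 − 1)/(36 − 3) = 16/33 ≈ 0.4848.

MAP estimate of p_C = 0.4848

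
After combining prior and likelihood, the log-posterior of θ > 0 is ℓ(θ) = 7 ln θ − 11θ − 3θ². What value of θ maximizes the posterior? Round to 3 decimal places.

θ̂_MAP = 0.500

ℓ'(θ) = 7/θ − 11 − 6θ. Setting this to zero and multiplying by θ: 6θ² + 11θ − 7 = 0.
θ = (−11 + √(11² + 4·6·7)) / (2·6) = (−11 + √289) / 12 = (−11 + 17)/12 = 1/2.
ℓ''(θ) = −7/θ² − 6 < 0, confirming a maximum.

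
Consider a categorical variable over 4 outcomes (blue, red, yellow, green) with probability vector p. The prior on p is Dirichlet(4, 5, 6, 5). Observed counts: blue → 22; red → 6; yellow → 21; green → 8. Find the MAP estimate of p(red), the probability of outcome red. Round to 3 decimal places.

MAP estimate of p(red) = 0.137

The posterior is Dirichlet(αᵢ + nᵢ) = Dirichlet(26, 11, 27, 13).
For a Dirichlet(a₁,…,a_K) with all aᵢ > 1, the mode has j-th component (aⱼ − 1)/(Σaᵢ − K).
Here Σaᵢ = 77 and K = 4, so p(red) = (11 − 1)/(77 − 4) = 10/73 ≈ 0.137.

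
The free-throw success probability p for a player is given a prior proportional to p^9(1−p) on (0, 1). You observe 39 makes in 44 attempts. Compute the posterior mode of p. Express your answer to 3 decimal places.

The prior density ∝ p^9(1−p)^1 is the kernel of Beta(10, 2).
Data: 39 successes in 44 trials. The binomial likelihood contributes p^39(1−p)^5, so the posterior is Beta(10+39, 2+5) = Beta(49, 7).
For Beta(a, b) with a, b > 1 the mode is (a−1)/(a+b−2) = 48/54 ≈ 0.889.

p̂_MAP = 0.889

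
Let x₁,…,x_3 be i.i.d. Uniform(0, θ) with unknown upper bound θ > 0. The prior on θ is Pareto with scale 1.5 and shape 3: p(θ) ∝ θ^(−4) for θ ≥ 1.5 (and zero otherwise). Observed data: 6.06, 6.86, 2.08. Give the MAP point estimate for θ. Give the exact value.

The Uniform(0, θ) likelihood is θ^(−n) for θ ≥ max(xᵢ), zero otherwise. Here max(xᵢ) = 6.86.
Posterior ∝ θ^(−4) · θ^(−3) = θ^(−7) on θ ≥ max(1.5, 6.86) = 6.86.
This density is strictly decreasing in θ, so the posterior mode lies at the lower boundary of the support.

θ̂_MAP = 6.86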